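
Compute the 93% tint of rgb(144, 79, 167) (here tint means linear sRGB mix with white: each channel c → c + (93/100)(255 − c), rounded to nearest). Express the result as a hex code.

#F7F3F9

Per channel, c → c + 0.93(255 − c):
  R: 144 + 0.93×(255−144) = 144 + 103.23 = 247.23 → 247
  G: 79 + 0.93×(255−79) = 79 + 163.68 = 242.68 → 243
  B: 167 + 81.84 = 248.84 → 249
rgb(247, 243, 249) = #F7F3F9.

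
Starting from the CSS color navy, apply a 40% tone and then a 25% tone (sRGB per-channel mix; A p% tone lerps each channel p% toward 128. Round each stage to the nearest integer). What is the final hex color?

#464680

CSS navy is rgb(0, 0, 128).
Lerp each channel 40% toward 128:
  R: 0 + 0.4×(128−0) = 0 + 51.2 = 51.2 → 51
  G: 0 + 0.4×(128−0) = 0 + 51.2 = 51.2 → 51
  B: 128 + 0 = 128 → 128
After the tone: rgb(51, 51, 128) = #333380.
A 25% tone moves each channel 25% toward 128:
  R: 51 + 19.25 = 70.25 → 70
  G: 51 + 0.25×(128−51) = 51 + 19.25 = 70.25 → 70
  B: 128 + 0.25×(128−128) = 128 + 0 = 128 → 128
rgb(70, 70, 128) = #464680.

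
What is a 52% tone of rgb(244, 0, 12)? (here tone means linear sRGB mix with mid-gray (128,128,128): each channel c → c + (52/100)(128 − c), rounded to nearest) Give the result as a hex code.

Per channel, c → c + 0.52(128 − c):
  R: 244 + 0.52×(128−244) = 244 − 60.32 = 183.68 → 184
  G: 0 + 66.56 = 66.56 → 67
  B: 12 + 0.52×(128−12) = 12 + 60.32 = 72.32 → 72
rgb(184, 67, 72) = #b84348.

#b84348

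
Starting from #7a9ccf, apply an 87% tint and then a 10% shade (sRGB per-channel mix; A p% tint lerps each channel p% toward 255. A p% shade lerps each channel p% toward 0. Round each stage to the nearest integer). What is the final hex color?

#d6dae0

#7a9ccf is rgb(122, 156, 207).
Lerp each channel 87% toward 255:
  R: 122 + 0.87×(255−122) = 122 + 115.71 = 237.71 → 238
  G: 156 + 0.87×(255−156) = 156 + 86.13 = 242.13 → 242
  B: 207 + 41.76 = 248.76 → 249
After the tint: rgb(238, 242, 249) = #eef2f9.
A 10% shade moves each channel 10% toward 0:
  R: 238 + 0.1×(0−238) = 238 − 23.8 = 214.2 → 214
  G: 242 − 24.2 = 217.8 → 218
  B: 249 + 0.1×(0−249) = 249 − 24.9 = 224.1 → 224
rgb(214, 218, 224) = #d6dae0.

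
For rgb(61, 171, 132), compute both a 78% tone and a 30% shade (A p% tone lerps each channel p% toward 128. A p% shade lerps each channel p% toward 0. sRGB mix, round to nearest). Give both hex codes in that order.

#718981, #2b785c

78% tone:
  R: 61 + 0.78×(128−61) = 61 + 52.26 = 113.26 → 113
  G: 171 + 0.78×(128−171) = 171 − 33.54 = 137.46 → 137
  B: 132 + 0.78×(128−132) = 132 − 3.12 = 128.88 → 129
  → #718981
30% shade:
  R: 61 − 18.3 = 42.7 → 43
  G: 171 + 0.3×(0−171) = 171 − 51.3 = 119.7 → 120
  B: 132 + 0.3×(0−132) = 132 − 39.6 = 92.4 → 92
  → #2b785c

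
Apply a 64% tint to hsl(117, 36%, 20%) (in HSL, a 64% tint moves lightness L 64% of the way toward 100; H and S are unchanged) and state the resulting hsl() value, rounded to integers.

L moves 64% from 20 toward 100: 20 + 51.2 = 71.2 → 71.
H and S are unchanged.

hsl(117, 36%, 71%)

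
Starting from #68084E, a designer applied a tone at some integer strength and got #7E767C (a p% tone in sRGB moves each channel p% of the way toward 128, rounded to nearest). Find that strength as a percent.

#68084E is rgb(104, 8, 78); #7E767C is rgb(126, 118, 124).
On the G channel (widest range): 118 ≈ 8 + (p/100)(128 − 8), so p ≈ 100×(118 − 8)/(128 − 8) = 11000/120 = 91.67.
p = 92 reproduces all three channels after rounding.

92%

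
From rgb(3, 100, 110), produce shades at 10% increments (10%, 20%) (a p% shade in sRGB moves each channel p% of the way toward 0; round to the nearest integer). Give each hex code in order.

#035A63, #025058

10%: (3→3, 100 − 10 = 90→90, 110 − 11 = 99→99) → #035A63
20%: (3 − 0.6 = 2.4→2, 100 − 20 = 80→80, 110 − 22 = 88→88) → #025058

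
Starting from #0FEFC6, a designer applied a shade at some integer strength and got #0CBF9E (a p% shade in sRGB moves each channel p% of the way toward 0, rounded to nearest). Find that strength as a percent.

20%

#0FEFC6 is rgb(15, 239, 198); #0CBF9E is rgb(12, 191, 158).
On the G channel (widest range): 191 ≈ 239 + (p/100)(0 − 239), so p ≈ 100×(191 − 239)/(0 − 239) = -4800/-239 = 20.08.
p = 20 reproduces all three channels after rounding.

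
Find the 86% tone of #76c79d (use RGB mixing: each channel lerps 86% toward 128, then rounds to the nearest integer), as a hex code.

#76c79d is rgb(118, 199, 157).
An 86% tone moves each channel 86% toward 128:
  R: 118 + 0.86×(128−118) = 118 + 8.6 = 126.6 → 127
  G: 199 + 0.86×(128−199) = 199 − 61.06 = 137.94 → 138
  B: 157 + 0.86×(128−157) = 157 − 24.94 = 132.06 → 132
rgb(127, 138, 132) = #7f8a84.

#7f8a84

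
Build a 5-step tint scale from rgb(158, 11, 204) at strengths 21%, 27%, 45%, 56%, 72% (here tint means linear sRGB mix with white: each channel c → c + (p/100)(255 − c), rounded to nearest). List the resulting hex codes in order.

21%: (158 + 20.37 = 178.37→178, 11 + 51.24 = 62.24→62, 204 + 10.71 = 214.71→215) → #B23ED7
27%: (158 + 26.19 = 184.19→184, 11 + 65.88 = 76.88→77, 204 + 13.77 = 217.77→218) → #B84DDA
45%: (158 + 43.65 = 201.65→202, 11 + 109.8 = 120.8→121, 204 + 22.95 = 226.95→227) → #CA79E3
56%: (158 + 54.32 = 212.32→212, 11 + 136.64 = 147.64→148, 204 + 28.56 = 232.56→233) → #D494E9
72%: (158 + 69.84 = 227.84→228, 11 + 175.68 = 186.68→187, 204 + 36.72 = 240.72→241) → #E4BBF1

#B23ED7, #B84DDA, #CA79E3, #D494E9, #E4BBF1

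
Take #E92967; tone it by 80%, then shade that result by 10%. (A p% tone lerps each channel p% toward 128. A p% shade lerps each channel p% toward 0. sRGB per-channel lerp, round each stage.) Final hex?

#86646F

#E92967 is rgb(233, 41, 103).
An 80% tone moves each channel 80% toward 128:
  R: 233 + 0.8×(128−233) = 233 − 84 = 149 → 149
  G: 41 + 0.8×(128−41) = 41 + 69.6 = 110.6 → 111
  B: 103 + 20 = 123 → 123
After the tone: rgb(149, 111, 123) = #956F7B.
Lerp each channel 10% toward 0:
  R: 149 + 0.1×(0−149) = 149 − 14.9 = 134.1 → 134
  G: 111 + 0.1×(0−111) = 111 − 11.1 = 99.9 → 100
  B: 123 + 0.1×(0−123) = 123 − 12.3 = 110.7 → 111
rgb(134, 100, 111) = #86646F.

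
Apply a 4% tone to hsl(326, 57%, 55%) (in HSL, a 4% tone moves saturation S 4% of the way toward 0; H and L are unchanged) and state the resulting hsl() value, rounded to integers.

S moves 4% from 57 toward 0: 57 − 2.28 = 54.72 → 55.
H and L are unchanged.

hsl(326, 55%, 55%)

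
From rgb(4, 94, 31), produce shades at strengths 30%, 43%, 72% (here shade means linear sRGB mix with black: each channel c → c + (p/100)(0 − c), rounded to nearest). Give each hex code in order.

30%: (4 − 1.2 = 2.8→3, 94 − 28.2 = 65.8→66, 31 − 9.3 = 21.7→22) → #034216
43%: (4 − 1.72 = 2.28→2, 94 − 40.42 = 53.58→54, 31 − 13.33 = 17.67→18) → #023612
72%: (4 − 2.88 = 1.12→1, 94 − 67.68 = 26.32→26, 31 − 22.32 = 8.68→9) → #011A09

#034216, #023612, #011A09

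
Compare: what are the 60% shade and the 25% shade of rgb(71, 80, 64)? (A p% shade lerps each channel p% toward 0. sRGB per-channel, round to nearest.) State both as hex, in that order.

60% shade:
  R: 71 − 42.6 = 28.4 → 28
  G: 80 + 0.6×(0−80) = 80 − 48 = 32 → 32
  B: 64 + 0.6×(0−64) = 64 − 38.4 = 25.6 → 26
  → #1C201A
25% shade:
  R: 71 + 0.25×(0−71) = 71 − 17.75 = 53.25 → 53
  G: 80 + 0.25×(0−80) = 80 − 20 = 60 → 60
  B: 64 − 16 = 48 → 48
  → #353C30

#1C201A, #353C30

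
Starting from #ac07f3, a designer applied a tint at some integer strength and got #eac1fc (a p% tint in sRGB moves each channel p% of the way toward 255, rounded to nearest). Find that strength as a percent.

75%

#ac07f3 is rgb(172, 7, 243); #eac1fc is rgb(234, 193, 252).
On the G channel (widest range): 193 ≈ 7 + (p/100)(255 − 7), so p ≈ 100×(193 − 7)/(255 − 7) = 18600/248 = 75.00.
p = 75 reproduces all three channels after rounding.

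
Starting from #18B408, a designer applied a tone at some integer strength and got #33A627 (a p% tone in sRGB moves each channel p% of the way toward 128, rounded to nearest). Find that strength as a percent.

#18B408 is rgb(24, 180, 8); #33A627 is rgb(51, 166, 39).
On the B channel (widest range): 39 ≈ 8 + (p/100)(128 − 8), so p ≈ 100×(39 − 8)/(128 − 8) = 3100/120 = 25.83.
p = 26 reproduces all three channels after rounding.

26%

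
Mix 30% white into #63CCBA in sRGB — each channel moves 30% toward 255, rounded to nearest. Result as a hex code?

#63CCBA is rgb(99, 204, 186).
Lerp each channel 30% toward 255:
  R: 99 + 46.8 = 145.8 → 146
  G: 204 + 0.3×(255−204) = 204 + 15.3 = 219.3 → 219
  B: 186 + 0.3×(255−186) = 186 + 20.7 = 206.7 → 207
rgb(146, 219, 207) = #92DBCF.

#92DBCF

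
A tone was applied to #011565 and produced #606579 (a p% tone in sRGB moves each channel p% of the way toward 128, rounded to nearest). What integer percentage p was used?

#011565 is rgb(1, 21, 101); #606579 is rgb(96, 101, 121).
On the R channel (widest range): 96 ≈ 1 + (p/100)(128 − 1), so p ≈ 100×(96 − 1)/(128 − 1) = 9500/127 = 74.80.
p = 75 reproduces all three channels after rounding.

75%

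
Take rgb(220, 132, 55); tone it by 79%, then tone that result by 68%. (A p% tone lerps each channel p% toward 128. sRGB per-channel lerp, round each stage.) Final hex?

#86807b

Per channel, c → c + 0.79(128 − c):
  R: 220 + 0.79×(128−220) = 220 − 72.68 = 147.32 → 147
  G: 132 − 3.16 = 128.84 → 129
  B: 55 + 0.79×(128−55) = 55 + 57.67 = 112.67 → 113
After the tone: rgb(147, 129, 113) = #938171.
Per channel, c → c + 0.68(128 − c):
  R: 147 + 0.68×(128−147) = 147 − 12.92 = 134.08 → 134
  G: 129 + 0.68×(128−129) = 129 − 0.68 = 128.32 → 128
  B: 113 + 0.68×(128−113) = 113 + 10.2 = 123.2 → 123
rgb(134, 128, 123) = #86807b.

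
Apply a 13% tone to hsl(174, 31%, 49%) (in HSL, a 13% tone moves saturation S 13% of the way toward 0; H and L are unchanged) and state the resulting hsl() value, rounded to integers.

S moves 13% from 31 toward 0: 31 − 4.03 = 26.97 → 27.
H and L are unchanged.

hsl(174, 27%, 49%)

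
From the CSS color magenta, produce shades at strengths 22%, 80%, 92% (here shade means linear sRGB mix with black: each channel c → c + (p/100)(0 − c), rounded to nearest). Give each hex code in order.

#C700C7, #330033, #140014

CSS magenta is rgb(255, 0, 255).
22%: (255 − 56.1 = 198.9→199, 0→0, 255 − 56.1 = 198.9→199) → #C700C7
80%: (255 − 204 = 51→51, 0→0, 255 − 204 = 51→51) → #330033
92%: (255 − 234.6 = 20.4→20, 0→0, 255 − 234.6 = 20.4→20) → #140014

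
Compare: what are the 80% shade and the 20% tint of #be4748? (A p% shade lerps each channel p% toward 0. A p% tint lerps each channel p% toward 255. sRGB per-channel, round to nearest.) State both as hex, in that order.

#be4748 is rgb(190, 71, 72).
80% shade:
  R: 190 + 0.8×(0−190) = 190 − 152 = 38 → 38
  G: 71 + 0.8×(0−71) = 71 − 56.8 = 14.2 → 14
  B: 72 + 0.8×(0−72) = 72 − 57.6 = 14.4 → 14
  → #260e0e
20% tint:
  R: 190 + 0.2×(255−190) = 190 + 13 = 203 → 203
  G: 71 + 36.8 = 107.8 → 108
  B: 72 + 0.2×(255−72) = 72 + 36.6 = 108.6 → 109
  → #cb6c6d

#260e0e, #cb6c6d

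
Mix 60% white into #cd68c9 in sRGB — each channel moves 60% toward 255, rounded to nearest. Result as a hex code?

#ebc3e9

#cd68c9 is rgb(205, 104, 201).
A 60% tint moves each channel 60% toward 255:
  R: 205 + 0.6×(255−205) = 205 + 30 = 235 → 235
  G: 104 + 0.6×(255−104) = 104 + 90.6 = 194.6 → 195
  B: 201 + 0.6×(255−201) = 201 + 32.4 = 233.4 → 233
rgb(235, 195, 233) = #ebc3e9.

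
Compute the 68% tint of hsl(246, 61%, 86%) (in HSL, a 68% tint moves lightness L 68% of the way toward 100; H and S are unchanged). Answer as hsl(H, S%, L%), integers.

hsl(246, 61%, 96%)

L moves 68% from 86 toward 100: 86 + 9.52 = 95.52 → 96.
H and S are unchanged.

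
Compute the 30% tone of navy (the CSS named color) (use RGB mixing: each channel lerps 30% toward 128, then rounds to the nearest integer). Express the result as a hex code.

#262680

CSS navy is rgb(0, 0, 128).
Per channel, c → c + 0.3(128 − c):
  R: 0 + 0.3×(128−0) = 0 + 38.4 = 38.4 → 38
  G: 0 + 0.3×(128−0) = 0 + 38.4 = 38.4 → 38
  B: 128 + 0 = 128 → 128
rgb(38, 38, 128) = #262680.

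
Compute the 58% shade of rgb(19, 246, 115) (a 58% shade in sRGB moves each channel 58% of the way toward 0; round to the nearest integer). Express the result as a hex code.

Lerp each channel 58% toward 0:
  R: 19 + 0.58×(0−19) = 19 − 11.02 = 7.98 → 8
  G: 246 − 142.68 = 103.32 → 103
  B: 115 + 0.58×(0−115) = 115 − 66.7 = 48.3 → 48
rgb(8, 103, 48) = #086730.

#086730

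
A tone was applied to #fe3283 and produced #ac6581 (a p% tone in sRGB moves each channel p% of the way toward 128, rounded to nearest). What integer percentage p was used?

#fe3283 is rgb(254, 50, 131); #ac6581 is rgb(172, 101, 129).
On the R channel (widest range): 172 ≈ 254 + (p/100)(128 − 254), so p ≈ 100×(172 − 254)/(128 − 254) = -8200/-126 = 65.08.
p = 65 reproduces all three channels after rounding.

65%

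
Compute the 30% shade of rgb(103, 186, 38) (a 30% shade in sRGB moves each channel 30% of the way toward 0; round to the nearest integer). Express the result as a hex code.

Lerp each channel 30% toward 0:
  R: 103 + 0.3×(0−103) = 103 − 30.9 = 72.1 → 72
  G: 186 + 0.3×(0−186) = 186 − 55.8 = 130.2 → 130
  B: 38 − 11.4 = 26.6 → 27
rgb(72, 130, 27) = #48821b.

#48821b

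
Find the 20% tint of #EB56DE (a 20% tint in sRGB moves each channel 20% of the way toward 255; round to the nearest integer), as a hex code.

#EF78E5

#EB56DE is rgb(235, 86, 222).
Per channel, c → c + 0.2(255 − c):
  R: 235 + 0.2×(255−235) = 235 + 4 = 239 → 239
  G: 86 + 0.2×(255−86) = 86 + 33.8 = 119.8 → 120
  B: 222 + 0.2×(255−222) = 222 + 6.6 = 228.6 → 229
rgb(239, 120, 229) = #EF78E5.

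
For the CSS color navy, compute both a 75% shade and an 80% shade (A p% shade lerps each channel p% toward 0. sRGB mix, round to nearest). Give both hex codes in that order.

CSS navy is rgb(0, 0, 128).
75% shade:
  R: 0 + 0.75×(0−0) = 0 + 0 = 0 → 0
  G: 0 + 0.75×(0−0) = 0 + 0 = 0 → 0
  B: 128 − 96 = 32 → 32
  → #000020
80% shade:
  R: 0 + 0 = 0 → 0
  G: 0 + 0.8×(0−0) = 0 + 0 = 0 → 0
  B: 128 + 0.8×(0−128) = 128 − 102.4 = 25.6 → 26
  → #00001A

#000020, #00001A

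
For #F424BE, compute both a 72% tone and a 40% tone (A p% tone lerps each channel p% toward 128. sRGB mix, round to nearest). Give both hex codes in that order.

#A06691, #C649A5

#F424BE is rgb(244, 36, 190).
72% tone:
  R: 244 − 83.52 = 160.48 → 160
  G: 36 + 66.24 = 102.24 → 102
  B: 190 − 44.64 = 145.36 → 145
  → #A06691
40% tone:
  R: 244 − 46.4 = 197.6 → 198
  G: 36 + 0.4×(128−36) = 36 + 36.8 = 72.8 → 73
  B: 190 + 0.4×(128−190) = 190 − 24.8 = 165.2 → 165
  → #C649A5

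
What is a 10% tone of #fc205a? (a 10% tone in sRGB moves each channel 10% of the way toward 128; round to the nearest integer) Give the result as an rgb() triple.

#fc205a is rgb(252, 32, 90).
Per channel, c → c + 0.1(128 − c):
  R: 252 − 12.4 = 239.6 → 240
  G: 32 + 0.1×(128−32) = 32 + 9.6 = 41.6 → 42
  B: 90 + 0.1×(128−90) = 90 + 3.8 = 93.8 → 94

rgb(240, 42, 94)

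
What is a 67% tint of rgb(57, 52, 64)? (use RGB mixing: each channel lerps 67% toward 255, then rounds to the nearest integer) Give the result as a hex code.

Per channel, c → c + 0.67(255 − c):
  R: 57 + 132.66 = 189.66 → 190
  G: 52 + 0.67×(255−52) = 52 + 136.01 = 188.01 → 188
  B: 64 + 127.97 = 191.97 → 192
rgb(190, 188, 192) = #BEBCC0.

#BEBCC0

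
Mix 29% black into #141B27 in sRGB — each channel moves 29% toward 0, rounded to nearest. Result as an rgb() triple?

#141B27 is rgb(20, 27, 39).
Lerp each channel 29% toward 0:
  R: 20 + 0.29×(0−20) = 20 − 5.8 = 14.2 → 14
  G: 27 + 0.29×(0−27) = 27 − 7.83 = 19.17 → 19
  B: 39 − 11.31 = 27.69 → 28

rgb(14, 19, 28)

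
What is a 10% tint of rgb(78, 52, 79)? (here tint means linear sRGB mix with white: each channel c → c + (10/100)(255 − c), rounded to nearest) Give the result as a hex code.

#604861

A 10% tint moves each channel 10% toward 255:
  R: 78 + 0.1×(255−78) = 78 + 17.7 = 95.7 → 96
  G: 52 + 20.3 = 72.3 → 72
  B: 79 + 17.6 = 96.6 → 97
rgb(96, 72, 97) = #604861.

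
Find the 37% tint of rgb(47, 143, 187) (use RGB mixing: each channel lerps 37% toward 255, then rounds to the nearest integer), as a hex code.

#7CB8D4

Per channel, c → c + 0.37(255 − c):
  R: 47 + 76.96 = 123.96 → 124
  G: 143 + 41.44 = 184.44 → 184
  B: 187 + 0.37×(255−187) = 187 + 25.16 = 212.16 → 212
rgb(124, 184, 212) = #7CB8D4.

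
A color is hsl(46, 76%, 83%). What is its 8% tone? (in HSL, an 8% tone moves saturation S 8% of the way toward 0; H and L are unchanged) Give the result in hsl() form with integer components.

S moves 8% from 76 toward 0: 76 − 6.08 = 69.92 → 70.
H and L are unchanged.

hsl(46, 70%, 83%)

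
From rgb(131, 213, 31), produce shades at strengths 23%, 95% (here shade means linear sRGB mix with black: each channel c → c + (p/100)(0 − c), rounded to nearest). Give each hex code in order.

#65A418, #070B02

23%: (131 − 30.13 = 100.87→101, 213 − 48.99 = 164.01→164, 31 − 7.13 = 23.87→24) → #65A418
95%: (131 − 124.45 = 6.55→7, 213 − 202.35 = 10.65→11, 31 − 29.45 = 1.55→2) → #070B02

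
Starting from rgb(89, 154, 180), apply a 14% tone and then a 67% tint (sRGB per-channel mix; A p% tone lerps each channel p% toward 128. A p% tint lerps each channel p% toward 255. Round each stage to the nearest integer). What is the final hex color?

A 14% tone moves each channel 14% toward 128:
  R: 89 + 5.46 = 94.46 → 94
  G: 154 − 3.64 = 150.36 → 150
  B: 180 − 7.28 = 172.72 → 173
After the tone: rgb(94, 150, 173) = #5E96AD.
Per channel, c → c + 0.67(255 − c):
  R: 94 + 107.87 = 201.87 → 202
  G: 150 + 70.35 = 220.35 → 220
  B: 173 + 0.67×(255−173) = 173 + 54.94 = 227.94 → 228
rgb(202, 220, 228) = #CADCE4.

#CADCE4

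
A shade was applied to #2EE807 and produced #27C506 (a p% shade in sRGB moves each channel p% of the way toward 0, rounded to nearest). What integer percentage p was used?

15%

#2EE807 is rgb(46, 232, 7); #27C506 is rgb(39, 197, 6).
On the G channel (widest range): 197 ≈ 232 + (p/100)(0 − 232), so p ≈ 100×(197 − 232)/(0 − 232) = -3500/-232 = 15.09.
p = 15 reproduces all three channels after rounding.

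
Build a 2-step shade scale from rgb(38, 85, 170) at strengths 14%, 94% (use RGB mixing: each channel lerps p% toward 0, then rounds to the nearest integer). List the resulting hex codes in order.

#214992, #02050A

14%: (38 − 5.32 = 32.68→33, 85 − 11.9 = 73.1→73, 170 − 23.8 = 146.2→146) → #214992
94%: (38 − 35.72 = 2.28→2, 85 − 79.9 = 5.1→5, 170 − 159.8 = 10.2→10) → #02050A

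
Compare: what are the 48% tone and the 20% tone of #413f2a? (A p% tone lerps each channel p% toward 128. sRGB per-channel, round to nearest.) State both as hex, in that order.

#5f5e53, #4e4c3b

#413f2a is rgb(65, 63, 42).
48% tone:
  R: 65 + 0.48×(128−65) = 65 + 30.24 = 95.24 → 95
  G: 63 + 0.48×(128−63) = 63 + 31.2 = 94.2 → 94
  B: 42 + 41.28 = 83.28 → 83
  → #5f5e53
20% tone:
  R: 65 + 12.6 = 77.6 → 78
  G: 63 + 0.2×(128−63) = 63 + 13 = 76 → 76
  B: 42 + 0.2×(128−42) = 42 + 17.2 = 59.2 → 59
  → #4e4c3b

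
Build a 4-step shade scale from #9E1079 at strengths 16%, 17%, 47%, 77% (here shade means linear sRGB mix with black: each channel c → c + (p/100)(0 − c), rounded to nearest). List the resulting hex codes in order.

#850D66, #830D64, #540840, #24041C

#9E1079 is rgb(158, 16, 121).
16%: (158 − 25.28 = 132.72→133, 16 − 2.56 = 13.44→13, 121 − 19.36 = 101.64→102) → #850D66
17%: (158 − 26.86 = 131.14→131, 16 − 2.72 = 13.28→13, 121 − 20.57 = 100.43→100) → #830D64
47%: (158 − 74.26 = 83.74→84, 16 − 7.52 = 8.48→8, 121 − 56.87 = 64.13→64) → #540840
77%: (158 − 121.66 = 36.34→36, 16 − 12.32 = 3.68→4, 121 − 93.17 = 27.83→28) → #24041C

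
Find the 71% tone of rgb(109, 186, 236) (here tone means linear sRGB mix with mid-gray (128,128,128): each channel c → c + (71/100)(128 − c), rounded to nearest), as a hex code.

Per channel, c → c + 0.71(128 − c):
  R: 109 + 13.49 = 122.49 → 122
  G: 186 − 41.18 = 144.82 → 145
  B: 236 − 76.68 = 159.32 → 159
rgb(122, 145, 159) = #7A919F.

#7A919F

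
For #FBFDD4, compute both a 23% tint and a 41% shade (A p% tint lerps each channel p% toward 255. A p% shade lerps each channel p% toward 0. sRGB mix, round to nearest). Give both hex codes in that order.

#FCFDDE, #94957D

#FBFDD4 is rgb(251, 253, 212).
23% tint:
  R: 251 + 0.92 = 251.92 → 252
  G: 253 + 0.46 = 253.46 → 253
  B: 212 + 0.23×(255−212) = 212 + 9.89 = 221.89 → 222
  → #FCFDDE
41% shade:
  R: 251 + 0.41×(0−251) = 251 − 102.91 = 148.09 → 148
  G: 253 + 0.41×(0−253) = 253 − 103.73 = 149.27 → 149
  B: 212 + 0.41×(0−212) = 212 − 86.92 = 125.08 → 125
  → #94957D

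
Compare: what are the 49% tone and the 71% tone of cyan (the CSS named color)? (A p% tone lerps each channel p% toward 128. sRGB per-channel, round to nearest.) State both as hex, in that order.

#3fc1c1, #5ba5a5

CSS cyan is rgb(0, 255, 255).
49% tone:
  R: 0 + 62.72 = 62.72 → 63
  G: 255 + 0.49×(128−255) = 255 − 62.23 = 192.77 → 193
  B: 255 + 0.49×(128−255) = 255 − 62.23 = 192.77 → 193
  → #3fc1c1
71% tone:
  R: 0 + 90.88 = 90.88 → 91
  G: 255 − 90.17 = 164.83 → 165
  B: 255 + 0.71×(128−255) = 255 − 90.17 = 164.83 → 165
  → #5ba5a5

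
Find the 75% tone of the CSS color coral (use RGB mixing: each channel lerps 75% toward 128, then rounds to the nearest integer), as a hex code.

#a08074

CSS coral is rgb(255, 127, 80).
Lerp each channel 75% toward 128:
  R: 255 + 0.75×(128−255) = 255 − 95.25 = 159.75 → 160
  G: 127 + 0.75×(128−127) = 127 + 0.75 = 127.75 → 128
  B: 80 + 0.75×(128−80) = 80 + 36 = 116 → 116
rgb(160, 128, 116) = #a08074.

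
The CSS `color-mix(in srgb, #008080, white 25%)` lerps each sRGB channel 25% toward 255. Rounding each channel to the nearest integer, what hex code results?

#008080 is rgb(0, 128, 128).
Lerp each channel 25% toward 255:
  R: 0 + 0.25×(255−0) = 0 + 63.75 = 63.75 → 64
  G: 128 + 0.25×(255−128) = 128 + 31.75 = 159.75 → 160
  B: 128 + 0.25×(255−128) = 128 + 31.75 = 159.75 → 160
rgb(64, 160, 160) = #40a0a0.

#40a0a0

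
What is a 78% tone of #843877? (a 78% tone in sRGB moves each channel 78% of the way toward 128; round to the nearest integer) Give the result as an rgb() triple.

#843877 is rgb(132, 56, 119).
Lerp each channel 78% toward 128:
  R: 132 + 0.78×(128−132) = 132 − 3.12 = 128.88 → 129
  G: 56 + 0.78×(128−56) = 56 + 56.16 = 112.16 → 112
  B: 119 + 7.02 = 126.02 → 126

rgb(129, 112, 126)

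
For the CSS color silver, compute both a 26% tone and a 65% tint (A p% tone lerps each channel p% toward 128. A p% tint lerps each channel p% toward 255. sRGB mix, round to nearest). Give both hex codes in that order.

#AFAFAF, #E9E9E9

CSS silver is rgb(192, 192, 192).
26% tone:
  R: 192 + 0.26×(128−192) = 192 − 16.64 = 175.36 → 175
  G: 192 + 0.26×(128−192) = 192 − 16.64 = 175.36 → 175
  B: 192 + 0.26×(128−192) = 192 − 16.64 = 175.36 → 175
  → #AFAFAF
65% tint:
  R: 192 + 0.65×(255−192) = 192 + 40.95 = 232.95 → 233
  G: 192 + 0.65×(255−192) = 192 + 40.95 = 232.95 → 233
  B: 192 + 40.95 = 232.95 → 233
  → #E9E9E9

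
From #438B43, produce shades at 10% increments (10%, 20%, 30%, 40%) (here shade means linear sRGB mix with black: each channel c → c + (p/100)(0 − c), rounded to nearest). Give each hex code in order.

#438B43 is rgb(67, 139, 67).
10%: (67 − 6.7 = 60.3→60, 139 − 13.9 = 125.1→125, 67 − 6.7 = 60.3→60) → #3C7D3C
20%: (67 − 13.4 = 53.6→54, 139 − 27.8 = 111.2→111, 67 − 13.4 = 53.6→54) → #366F36
30%: (67 − 20.1 = 46.9→47, 139 − 41.7 = 97.3→97, 67 − 20.1 = 46.9→47) → #2F612F
40%: (67 − 26.8 = 40.2→40, 139 − 55.6 = 83.4→83, 67 − 26.8 = 40.2→40) → #285328

#3C7D3C, #366F36, #2F612F, #285328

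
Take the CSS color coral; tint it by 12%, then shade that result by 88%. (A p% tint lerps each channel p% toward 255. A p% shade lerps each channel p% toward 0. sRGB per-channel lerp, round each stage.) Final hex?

CSS coral is rgb(255, 127, 80).
Lerp each channel 12% toward 255:
  R: 255 + 0.12×(255−255) = 255 + 0 = 255 → 255
  G: 127 + 15.36 = 142.36 → 142
  B: 80 + 0.12×(255−80) = 80 + 21 = 101 → 101
After the tint: rgb(255, 142, 101) = #ff8e65.
An 88% shade moves each channel 88% toward 0:
  R: 255 − 224.4 = 30.6 → 31
  G: 142 + 0.88×(0−142) = 142 − 124.96 = 17.04 → 17
  B: 101 + 0.88×(0−101) = 101 − 88.88 = 12.12 → 12
rgb(31, 17, 12) = #1f110c.

#1f110c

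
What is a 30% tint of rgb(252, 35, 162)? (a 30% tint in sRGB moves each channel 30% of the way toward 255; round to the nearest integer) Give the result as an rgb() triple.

rgb(253, 101, 190)

Per channel, c → c + 0.3(255 − c):
  R: 252 + 0.3×(255−252) = 252 + 0.9 = 252.9 → 253
  G: 35 + 0.3×(255−35) = 35 + 66 = 101 → 101
  B: 162 + 27.9 = 189.9 → 190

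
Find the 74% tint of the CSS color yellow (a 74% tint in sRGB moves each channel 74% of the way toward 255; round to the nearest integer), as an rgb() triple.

CSS yellow is rgb(255, 255, 0).
Per channel, c → c + 0.74(255 − c):
  R: 255 + 0.74×(255−255) = 255 + 0 = 255 → 255
  G: 255 + 0.74×(255−255) = 255 + 0 = 255 → 255
  B: 0 + 188.7 = 188.7 → 189

rgb(255, 255, 189)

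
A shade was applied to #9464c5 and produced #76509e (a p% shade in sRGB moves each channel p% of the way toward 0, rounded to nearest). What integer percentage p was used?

20%

#9464c5 is rgb(148, 100, 197); #76509e is rgb(118, 80, 158).
On the B channel (widest range): 158 ≈ 197 + (p/100)(0 − 197), so p ≈ 100×(158 − 197)/(0 − 197) = -3900/-197 = 19.80.
p = 20 reproduces all three channels after rounding.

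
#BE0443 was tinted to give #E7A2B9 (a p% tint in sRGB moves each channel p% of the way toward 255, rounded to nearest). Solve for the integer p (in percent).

63%

#BE0443 is rgb(190, 4, 67); #E7A2B9 is rgb(231, 162, 185).
On the G channel (widest range): 162 ≈ 4 + (p/100)(255 − 4), so p ≈ 100×(162 − 4)/(255 − 4) = 15800/251 = 62.95.
p = 63 reproduces all three channels after rounding.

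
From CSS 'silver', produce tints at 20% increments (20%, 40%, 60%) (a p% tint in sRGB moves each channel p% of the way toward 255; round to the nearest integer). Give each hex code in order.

#CDCDCD, #D9D9D9, #E6E6E6

CSS silver is rgb(192, 192, 192).
20%: (192 + 12.6 = 204.6→205, 192 + 12.6 = 204.6→205, 192 + 12.6 = 204.6→205) → #CDCDCD
40%: (192 + 25.2 = 217.2→217, 192 + 25.2 = 217.2→217, 192 + 25.2 = 217.2→217) → #D9D9D9
60%: (192 + 37.8 = 229.8→230, 192 + 37.8 = 229.8→230, 192 + 37.8 = 229.8→230) → #E6E6E6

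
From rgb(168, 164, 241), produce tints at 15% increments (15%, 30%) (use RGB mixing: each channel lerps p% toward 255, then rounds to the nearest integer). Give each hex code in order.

#b5b2f3, #c2bff5

15%: (168 + 13.05 = 181.05→181, 164 + 13.65 = 177.65→178, 241 + 2.1 = 243.1→243) → #b5b2f3
30%: (168 + 26.1 = 194.1→194, 164 + 27.3 = 191.3→191, 241 + 4.2 = 245.2→245) → #c2bff5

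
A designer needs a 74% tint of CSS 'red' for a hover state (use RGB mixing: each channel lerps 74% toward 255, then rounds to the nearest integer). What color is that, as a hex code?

CSS red is rgb(255, 0, 0).
Per channel, c → c + 0.74(255 − c):
  R: 255 + 0.74×(255−255) = 255 + 0 = 255 → 255
  G: 0 + 188.7 = 188.7 → 189
  B: 0 + 0.74×(255−0) = 0 + 188.7 = 188.7 → 189
rgb(255, 189, 189) = #ffbdbd.

#ffbdbd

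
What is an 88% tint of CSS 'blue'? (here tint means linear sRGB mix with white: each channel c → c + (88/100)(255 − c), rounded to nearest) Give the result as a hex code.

#E0E0FF

CSS blue is rgb(0, 0, 255).
Lerp each channel 88% toward 255:
  R: 0 + 224.4 = 224.4 → 224
  G: 0 + 0.88×(255−0) = 0 + 224.4 = 224.4 → 224
  B: 255 + 0.88×(255−255) = 255 + 0 = 255 → 255
rgb(224, 224, 255) = #E0E0FF.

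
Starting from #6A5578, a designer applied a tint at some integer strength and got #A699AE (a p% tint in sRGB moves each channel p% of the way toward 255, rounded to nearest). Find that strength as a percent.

#6A5578 is rgb(106, 85, 120); #A699AE is rgb(166, 153, 174).
On the G channel (widest range): 153 ≈ 85 + (p/100)(255 − 85), so p ≈ 100×(153 − 85)/(255 − 85) = 6800/170 = 40.00.
p = 40 reproduces all three channels after rounding.

40%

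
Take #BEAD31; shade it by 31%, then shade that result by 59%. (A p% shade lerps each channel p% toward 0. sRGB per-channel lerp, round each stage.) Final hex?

#BEAD31 is rgb(190, 173, 49).
A 31% shade moves each channel 31% toward 0:
  R: 190 − 58.9 = 131.1 → 131
  G: 173 + 0.31×(0−173) = 173 − 53.63 = 119.37 → 119
  B: 49 + 0.31×(0−49) = 49 − 15.19 = 33.81 → 34
After the shade: rgb(131, 119, 34) = #837722.
Per channel, c → c + 0.59(0 − c):
  R: 131 + 0.59×(0−131) = 131 − 77.29 = 53.71 → 54
  G: 119 − 70.21 = 48.79 → 49
  B: 34 + 0.59×(0−34) = 34 − 20.06 = 13.94 → 14
rgb(54, 49, 14) = #36310E.

#36310E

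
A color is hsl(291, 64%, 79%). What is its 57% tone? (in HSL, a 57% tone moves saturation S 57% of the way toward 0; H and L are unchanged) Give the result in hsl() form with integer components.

S moves 57% from 64 toward 0: 64 − 36.48 = 27.52 → 28.
H and L are unchanged.

hsl(291, 28%, 79%)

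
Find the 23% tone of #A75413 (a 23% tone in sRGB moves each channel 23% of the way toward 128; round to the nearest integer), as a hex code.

#9E5E2C

#A75413 is rgb(167, 84, 19).
A 23% tone moves each channel 23% toward 128:
  R: 167 + 0.23×(128−167) = 167 − 8.97 = 158.03 → 158
  G: 84 + 0.23×(128−84) = 84 + 10.12 = 94.12 → 94
  B: 19 + 0.23×(128−19) = 19 + 25.07 = 44.07 → 44
rgb(158, 94, 44) = #9E5E2C.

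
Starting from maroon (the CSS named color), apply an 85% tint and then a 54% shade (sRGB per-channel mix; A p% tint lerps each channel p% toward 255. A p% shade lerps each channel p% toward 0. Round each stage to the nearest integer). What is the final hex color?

#6d6464

CSS maroon is rgb(128, 0, 0).
An 85% tint moves each channel 85% toward 255:
  R: 128 + 0.85×(255−128) = 128 + 107.95 = 235.95 → 236
  G: 0 + 0.85×(255−0) = 0 + 216.75 = 216.75 → 217
  B: 0 + 216.75 = 216.75 → 217
After the tint: rgb(236, 217, 217) = #ecd9d9.
Lerp each channel 54% toward 0:
  R: 236 + 0.54×(0−236) = 236 − 127.44 = 108.56 → 109
  G: 217 + 0.54×(0−217) = 217 − 117.18 = 99.82 → 100
  B: 217 + 0.54×(0−217) = 217 − 117.18 = 99.82 → 100
rgb(109, 100, 100) = #6d6464.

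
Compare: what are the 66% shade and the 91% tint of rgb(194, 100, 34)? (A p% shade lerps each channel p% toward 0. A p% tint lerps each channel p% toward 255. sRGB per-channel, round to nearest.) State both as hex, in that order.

66% shade:
  R: 194 − 128.04 = 65.96 → 66
  G: 100 + 0.66×(0−100) = 100 − 66 = 34 → 34
  B: 34 + 0.66×(0−34) = 34 − 22.44 = 11.56 → 12
  → #42220C
91% tint:
  R: 194 + 55.51 = 249.51 → 250
  G: 100 + 0.91×(255−100) = 100 + 141.05 = 241.05 → 241
  B: 34 + 0.91×(255−34) = 34 + 201.11 = 235.11 → 235
  → #FAF1EB

#42220C, #FAF1EB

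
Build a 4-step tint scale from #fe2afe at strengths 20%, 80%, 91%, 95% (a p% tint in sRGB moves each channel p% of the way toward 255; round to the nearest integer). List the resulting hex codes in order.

#fe2afe is rgb(254, 42, 254).
20%: (254→254, 42 + 42.6 = 84.6→85, 254→254) → #fe55fe
80%: (254 + 0.8 = 254.8→255, 42 + 170.4 = 212.4→212, 254 + 0.8 = 254.8→255) → #ffd4ff
91%: (254 + 0.91 = 254.91→255, 42 + 193.83 = 235.83→236, 254 + 0.91 = 254.91→255) → #ffecff
95%: (254 + 0.95 = 254.95→255, 42 + 202.35 = 244.35→244, 254 + 0.95 = 254.95→255) → #fff4ff

#fe55fe, #ffd4ff, #ffecff, #fff4ff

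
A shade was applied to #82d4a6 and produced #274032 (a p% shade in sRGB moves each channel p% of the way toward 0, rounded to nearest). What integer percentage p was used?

70%

#82d4a6 is rgb(130, 212, 166); #274032 is rgb(39, 64, 50).
On the G channel (widest range): 64 ≈ 212 + (p/100)(0 − 212), so p ≈ 100×(64 − 212)/(0 − 212) = -14800/-212 = 69.81.
p = 70 reproduces all three channels after rounding.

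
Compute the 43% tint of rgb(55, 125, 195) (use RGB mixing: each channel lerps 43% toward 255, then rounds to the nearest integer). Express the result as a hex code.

#8DB5DD

Per channel, c → c + 0.43(255 − c):
  R: 55 + 86 = 141 → 141
  G: 125 + 0.43×(255−125) = 125 + 55.9 = 180.9 → 181
  B: 195 + 0.43×(255−195) = 195 + 25.8 = 220.8 → 221
rgb(141, 181, 221) = #8DB5DD.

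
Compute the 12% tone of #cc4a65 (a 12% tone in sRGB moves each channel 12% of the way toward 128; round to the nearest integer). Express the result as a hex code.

#cc4a65 is rgb(204, 74, 101).
Lerp each channel 12% toward 128:
  R: 204 + 0.12×(128−204) = 204 − 9.12 = 194.88 → 195
  G: 74 + 0.12×(128−74) = 74 + 6.48 = 80.48 → 80
  B: 101 + 0.12×(128−101) = 101 + 3.24 = 104.24 → 104
rgb(195, 80, 104) = #c35068.

#c35068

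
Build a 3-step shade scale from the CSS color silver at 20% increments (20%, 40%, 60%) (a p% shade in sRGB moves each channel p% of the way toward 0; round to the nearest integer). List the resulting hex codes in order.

CSS silver is rgb(192, 192, 192).
20%: (192 − 38.4 = 153.6→154, 192 − 38.4 = 153.6→154, 192 − 38.4 = 153.6→154) → #9a9a9a
40%: (192 − 76.8 = 115.2→115, 192 − 76.8 = 115.2→115, 192 − 76.8 = 115.2→115) → #737373
60%: (192 − 115.2 = 76.8→77, 192 − 115.2 = 76.8→77, 192 − 115.2 = 76.8→77) → #4d4d4d

#9a9a9a, #737373, #4d4d4d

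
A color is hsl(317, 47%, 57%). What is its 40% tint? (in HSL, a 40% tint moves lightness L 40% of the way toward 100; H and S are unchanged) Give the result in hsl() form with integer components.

L moves 40% from 57 toward 100: 57 + 17.2 = 74.2 → 74.
H and S are unchanged.

hsl(317, 47%, 74%)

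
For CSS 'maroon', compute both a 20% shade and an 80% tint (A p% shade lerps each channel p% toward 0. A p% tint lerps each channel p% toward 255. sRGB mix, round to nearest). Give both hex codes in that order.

CSS maroon is rgb(128, 0, 0).
20% shade:
  R: 128 − 25.6 = 102.4 → 102
  G: 0 + 0.2×(0−0) = 0 + 0 = 0 → 0
  B: 0 + 0 = 0 → 0
  → #660000
80% tint:
  R: 128 + 0.8×(255−128) = 128 + 101.6 = 229.6 → 230
  G: 0 + 0.8×(255−0) = 0 + 204 = 204 → 204
  B: 0 + 0.8×(255−0) = 0 + 204 = 204 → 204
  → #e6cccc

#660000, #e6cccc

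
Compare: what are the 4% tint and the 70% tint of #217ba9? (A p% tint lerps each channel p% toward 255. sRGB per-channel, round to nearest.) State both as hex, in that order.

#217ba9 is rgb(33, 123, 169).
4% tint:
  R: 33 + 0.04×(255−33) = 33 + 8.88 = 41.88 → 42
  G: 123 + 0.04×(255−123) = 123 + 5.28 = 128.28 → 128
  B: 169 + 0.04×(255−169) = 169 + 3.44 = 172.44 → 172
  → #2a80ac
70% tint:
  R: 33 + 0.7×(255−33) = 33 + 155.4 = 188.4 → 188
  G: 123 + 0.7×(255−123) = 123 + 92.4 = 215.4 → 215
  B: 169 + 0.7×(255−169) = 169 + 60.2 = 229.2 → 229
  → #bcd7e5

#2a80ac, #bcd7e5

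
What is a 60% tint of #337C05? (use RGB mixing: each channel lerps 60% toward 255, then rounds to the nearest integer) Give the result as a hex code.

#337C05 is rgb(51, 124, 5).
Lerp each channel 60% toward 255:
  R: 51 + 122.4 = 173.4 → 173
  G: 124 + 0.6×(255−124) = 124 + 78.6 = 202.6 → 203
  B: 5 + 0.6×(255−5) = 5 + 150 = 155 → 155
rgb(173, 203, 155) = #ADCB9B.

#ADCB9B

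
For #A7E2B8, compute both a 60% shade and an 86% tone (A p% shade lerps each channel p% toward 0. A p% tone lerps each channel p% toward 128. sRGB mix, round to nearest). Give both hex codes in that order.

#435A4A, #858E88

#A7E2B8 is rgb(167, 226, 184).
60% shade:
  R: 167 + 0.6×(0−167) = 167 − 100.2 = 66.8 → 67
  G: 226 − 135.6 = 90.4 → 90
  B: 184 + 0.6×(0−184) = 184 − 110.4 = 73.6 → 74
  → #435A4A
86% tone:
  R: 167 − 33.54 = 133.46 → 133
  G: 226 + 0.86×(128−226) = 226 − 84.28 = 141.72 → 142
  B: 184 − 48.16 = 135.84 → 136
  → #858E88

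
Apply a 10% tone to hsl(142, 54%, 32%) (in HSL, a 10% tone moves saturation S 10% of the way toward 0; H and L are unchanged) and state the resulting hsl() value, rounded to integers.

hsl(142, 49%, 32%)

S moves 10% from 54 toward 0: 54 − 5.4 = 48.6 → 49.
H and L are unchanged.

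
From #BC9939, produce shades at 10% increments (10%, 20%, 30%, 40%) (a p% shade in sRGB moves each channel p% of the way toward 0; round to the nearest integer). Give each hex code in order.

#A98A33, #967A2E, #846B28, #715C22

#BC9939 is rgb(188, 153, 57).
10%: (188 − 18.8 = 169.2→169, 153 − 15.3 = 137.7→138, 57 − 5.7 = 51.3→51) → #A98A33
20%: (188 − 37.6 = 150.4→150, 153 − 30.6 = 122.4→122, 57 − 11.4 = 45.6→46) → #967A2E
30%: (188 − 56.4 = 131.6→132, 153 − 45.9 = 107.1→107, 57 − 17.1 = 39.9→40) → #846B28
40%: (188 − 75.2 = 112.8→113, 153 − 61.2 = 91.8→92, 57 − 22.8 = 34.2→34) → #715C22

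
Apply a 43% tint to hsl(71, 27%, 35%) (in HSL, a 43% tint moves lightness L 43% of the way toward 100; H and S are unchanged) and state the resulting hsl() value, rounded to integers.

L moves 43% from 35 toward 100: 35 + 27.95 = 62.95 → 63.
H and S are unchanged.

hsl(71, 27%, 63%)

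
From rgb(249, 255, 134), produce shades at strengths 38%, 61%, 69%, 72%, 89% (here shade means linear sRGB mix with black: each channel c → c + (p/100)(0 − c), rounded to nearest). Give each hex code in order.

#9a9e53, #616334, #4d4f2a, #464726, #1b1c0f

38%: (249 − 94.62 = 154.38→154, 255 − 96.9 = 158.1→158, 134 − 50.92 = 83.08→83) → #9a9e53
61%: (249 − 151.89 = 97.11→97, 255 − 155.55 = 99.45→99, 134 − 81.74 = 52.26→52) → #616334
69%: (249 − 171.81 = 77.19→77, 255 − 175.95 = 79.05→79, 134 − 92.46 = 41.54→42) → #4d4f2a
72%: (249 − 179.28 = 69.72→70, 255 − 183.6 = 71.4→71, 134 − 96.48 = 37.52→38) → #464726
89%: (249 − 221.61 = 27.39→27, 255 − 226.95 = 28.05→28, 134 − 119.26 = 14.74→15) → #1b1c0f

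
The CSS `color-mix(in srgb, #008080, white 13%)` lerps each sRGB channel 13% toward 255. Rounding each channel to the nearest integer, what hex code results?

#219191

#008080 is rgb(0, 128, 128).
A 13% tint moves each channel 13% toward 255:
  R: 0 + 33.15 = 33.15 → 33
  G: 128 + 0.13×(255−128) = 128 + 16.51 = 144.51 → 145
  B: 128 + 0.13×(255−128) = 128 + 16.51 = 144.51 → 145
rgb(33, 145, 145) = #219191.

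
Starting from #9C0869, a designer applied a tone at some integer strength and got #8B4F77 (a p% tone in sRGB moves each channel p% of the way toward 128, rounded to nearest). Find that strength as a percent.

59%

#9C0869 is rgb(156, 8, 105); #8B4F77 is rgb(139, 79, 119).
On the G channel (widest range): 79 ≈ 8 + (p/100)(128 − 8), so p ≈ 100×(79 − 8)/(128 − 8) = 7100/120 = 59.17.
p = 59 reproduces all three channels after rounding.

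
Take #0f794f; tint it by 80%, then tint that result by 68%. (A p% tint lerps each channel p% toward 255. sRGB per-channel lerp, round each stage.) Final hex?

#0f794f is rgb(15, 121, 79).
Lerp each channel 80% toward 255:
  R: 15 + 0.8×(255−15) = 15 + 192 = 207 → 207
  G: 121 + 0.8×(255−121) = 121 + 107.2 = 228.2 → 228
  B: 79 + 0.8×(255−79) = 79 + 140.8 = 219.8 → 220
After the tint: rgb(207, 228, 220) = #cfe4dc.
Per channel, c → c + 0.68(255 − c):
  R: 207 + 0.68×(255−207) = 207 + 32.64 = 239.64 → 240
  G: 228 + 0.68×(255−228) = 228 + 18.36 = 246.36 → 246
  B: 220 + 23.8 = 243.8 → 244
rgb(240, 246, 244) = #f0f6f4.

#f0f6f4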